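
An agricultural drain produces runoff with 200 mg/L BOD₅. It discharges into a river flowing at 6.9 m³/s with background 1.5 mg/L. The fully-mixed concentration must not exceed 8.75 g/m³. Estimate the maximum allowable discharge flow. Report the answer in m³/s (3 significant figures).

0.262 m³/s

Mass balance at complete mixing: C_std·(Q_w + Q_r) = Q_w·C_e + Q_r·C_b.
Rearranging, Q_w = Q_r·(C_std − C_b)/(C_e − C_std) = 6.9·(8.75 − 1.5) / (200 − 8.75) = 0.2616 m³/s.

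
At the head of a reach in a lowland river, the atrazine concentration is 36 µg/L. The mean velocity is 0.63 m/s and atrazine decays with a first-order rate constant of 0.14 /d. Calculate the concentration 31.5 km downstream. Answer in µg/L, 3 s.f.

33.2 µg/L

Travel time t = 31.5 km / 0.63 m/s = 3.15e+04/0.63 = 5e+04 s = 0.5787 d.
First-order decay: C = 36·exp(−0.14·0.5787) = 36·0.9222 = 33.2 µg/L.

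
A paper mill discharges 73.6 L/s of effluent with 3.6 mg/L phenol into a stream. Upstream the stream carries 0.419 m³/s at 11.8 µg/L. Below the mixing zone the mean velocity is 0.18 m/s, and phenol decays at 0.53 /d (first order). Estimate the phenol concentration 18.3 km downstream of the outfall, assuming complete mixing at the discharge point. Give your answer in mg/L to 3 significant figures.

73.6 L/s = 0.0736 m³/s.
11.8 µg/L = 0.0118 mg/L.
After complete mixing, C₀ = (0.0736·3.6 + 0.419·0.0118) / 0.4926 = 0.5479 mg/L.
Travel time t = 1.83e+04 m / 0.18 m/s = 1.017e+05 s = 1.177 d.
C = 0.5479·exp(−0.53·1.177) = 0.5479·0.536 = 0.2937 mg/L.

0.294 mg/L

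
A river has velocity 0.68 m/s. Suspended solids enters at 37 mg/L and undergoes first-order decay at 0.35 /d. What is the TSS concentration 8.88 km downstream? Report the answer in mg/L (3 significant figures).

35.1 mg/L

Travel time t = 8.88 km / 0.68 m/s = 8880/0.68 = 1.306e+04 s = 0.1511 d.
First-order decay: C = 37·exp(−0.35·0.1511) = 37·0.9485 = 35.09 mg/L.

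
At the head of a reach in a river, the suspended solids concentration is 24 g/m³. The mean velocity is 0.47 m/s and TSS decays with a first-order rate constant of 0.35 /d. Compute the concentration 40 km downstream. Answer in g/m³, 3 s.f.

17.0 g/m³

Travel time t = 40 km / 0.47 m/s = 4e+04/0.47 = 8.511e+04 s = 0.985 d.
First-order decay: C = 24·exp(−0.35·0.985) = 24·0.7084 = 17 g/m³.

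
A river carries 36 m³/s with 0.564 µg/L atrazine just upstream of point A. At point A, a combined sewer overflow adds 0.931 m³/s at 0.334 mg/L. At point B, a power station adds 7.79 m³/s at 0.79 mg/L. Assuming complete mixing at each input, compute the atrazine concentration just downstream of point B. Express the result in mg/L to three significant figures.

0.145 mg/L

0.564 µg/L = 0.000564 mg/L.
After input A: C = (36·0.000564 + 0.931·0.334) / 36.93 = 0.00897 mg/L.
After input B: C = (36.93·0.00897 + 7.79·0.79) / 44.72 = 0.145 mg/L.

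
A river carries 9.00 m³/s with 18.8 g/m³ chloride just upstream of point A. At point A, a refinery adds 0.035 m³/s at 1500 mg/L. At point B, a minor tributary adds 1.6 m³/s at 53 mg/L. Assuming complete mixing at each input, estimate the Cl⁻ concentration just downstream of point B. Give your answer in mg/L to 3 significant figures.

After input A: C = (9·18.8 + 0.035·1500) / 9.035 = 24.54 mg/L.
After input B: C = (9.035·24.54 + 1.6·53) / 10.63 = 28.82 mg/L.

28.8 mg/L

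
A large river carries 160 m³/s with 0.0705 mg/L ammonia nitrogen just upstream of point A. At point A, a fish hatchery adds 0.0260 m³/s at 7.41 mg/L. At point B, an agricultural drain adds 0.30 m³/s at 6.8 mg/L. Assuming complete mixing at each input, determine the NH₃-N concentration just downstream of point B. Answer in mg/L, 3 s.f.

0.0843 mg/L

After input A: C = (160·0.0705 + 0.026·7.41) / 160 = 0.07169 mg/L.
After input B: C = (160·0.07169 + 0.3·6.8) / 160.3 = 0.08428 mg/L.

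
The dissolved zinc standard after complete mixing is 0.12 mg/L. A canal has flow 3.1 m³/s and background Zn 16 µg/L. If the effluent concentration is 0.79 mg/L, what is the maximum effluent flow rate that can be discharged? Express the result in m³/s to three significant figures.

0.481 m³/s

16 µg/L = 0.016 mg/L.
Mass balance at complete mixing: C_std·(Q_w + Q_r) = Q_w·C_e + Q_r·C_b.
Rearranging, Q_w = Q_r·(C_std − C_b)/(C_e − C_std) = 3.1·(0.12 − 0.016) / (0.79 − 0.12) = 0.4812 m³/s.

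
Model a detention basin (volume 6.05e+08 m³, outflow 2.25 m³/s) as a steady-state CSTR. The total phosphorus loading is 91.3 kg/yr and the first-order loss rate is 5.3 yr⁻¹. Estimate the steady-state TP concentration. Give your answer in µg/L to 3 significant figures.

0.0279 µg/L

Outflow Q = 2.25 m³/s × 3.156e+07 s/yr = 7.1e+07 m³/yr.
Steady-state CSTR mass balance: W = Q·C + k·V·C, so C = W/(Q + kV).
Q + kV = 7.1e+07 + 5.3·6.05e+08 = 3.278e+09 m³/yr.
C = 91.3/3.278e+09 = 2.786e-08 kg/m³ = 2.786e-05 mg/L = 0.02786 µg/L.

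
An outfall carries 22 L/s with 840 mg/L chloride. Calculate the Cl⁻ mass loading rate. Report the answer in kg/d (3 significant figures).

22 L/s = 0.022 m³/s.
Mass flux = Q·C = 0.022 m³/s × 840 g/m³ = 18.48 g/s.
= 18.48 g/s × 86.4 = 1597 kg/d.

1600 kg/d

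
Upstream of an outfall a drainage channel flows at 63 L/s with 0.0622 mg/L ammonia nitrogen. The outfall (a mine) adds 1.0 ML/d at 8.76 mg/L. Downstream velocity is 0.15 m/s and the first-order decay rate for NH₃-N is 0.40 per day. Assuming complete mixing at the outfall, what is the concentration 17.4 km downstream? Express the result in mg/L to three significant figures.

1.0 ML/d = 0.01157 m³/s.
63 L/s = 0.063 m³/s.
After complete mixing, C₀ = (0.01157·8.76 + 0.063·0.0622) / 0.07457 = 1.412 mg/L.
Travel time t = 1.74e+04 m / 0.15 m/s = 1.16e+05 s = 1.343 d.
C = 1.412·exp(−0.40·1.343) = 1.412·0.5845 = 0.8254 mg/L.

0.825 mg/L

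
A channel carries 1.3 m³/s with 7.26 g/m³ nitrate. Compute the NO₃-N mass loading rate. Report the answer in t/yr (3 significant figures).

Mass flux = Q·C = 1.3 m³/s × 7.26 g/m³ = 9.438 g/s.
= 9.438 g/s × 31.56 = 297.8 t/yr.

298 t/yr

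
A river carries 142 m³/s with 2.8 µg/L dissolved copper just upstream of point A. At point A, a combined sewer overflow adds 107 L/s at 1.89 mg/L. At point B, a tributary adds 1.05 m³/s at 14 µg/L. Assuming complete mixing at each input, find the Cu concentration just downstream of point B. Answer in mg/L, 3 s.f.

2.8 µg/L = 0.0028 mg/L.
107 L/s = 0.107 m³/s.
After input A: C = (142·0.0028 + 0.107·1.89) / 142.1 = 0.004221 mg/L.
14 µg/L = 0.014 mg/L.
After input B: C = (142.1·0.004221 + 1.05·0.014) / 143.2 = 0.004293 mg/L.

0.00429 mg/L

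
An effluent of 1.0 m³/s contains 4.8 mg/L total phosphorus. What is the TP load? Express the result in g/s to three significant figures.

Mass flux = Q·C = 1 m³/s × 4.8 g/m³ = 4.8 g/s.

4.80 g/s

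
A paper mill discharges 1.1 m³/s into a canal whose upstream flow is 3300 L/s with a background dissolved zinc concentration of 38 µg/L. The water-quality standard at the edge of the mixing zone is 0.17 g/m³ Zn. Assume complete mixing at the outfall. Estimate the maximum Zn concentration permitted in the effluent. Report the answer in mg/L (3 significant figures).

0.566 mg/L

3300 L/s = 3.3 m³/s.
38 µg/L = 0.038 mg/L.
Mass balance: 0.17·4.4 = 1.1·Cₑ + 3.3·0.038.
Cₑ = (0.748 − 0.1254) / 1.1 = 0.566 mg/L.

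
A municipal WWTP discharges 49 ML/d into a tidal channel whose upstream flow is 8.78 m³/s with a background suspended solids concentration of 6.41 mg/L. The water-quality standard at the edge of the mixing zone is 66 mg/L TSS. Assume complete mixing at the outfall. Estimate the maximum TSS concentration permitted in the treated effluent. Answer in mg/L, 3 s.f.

989 mg/L

49 ML/d = 0.5671 m³/s.
Mass balance: 66·9.347 = 0.5671·Cₑ + 8.78·6.41.
Cₑ = (616.9 − 56.28) / 0.5671 = 988.5 mg/L.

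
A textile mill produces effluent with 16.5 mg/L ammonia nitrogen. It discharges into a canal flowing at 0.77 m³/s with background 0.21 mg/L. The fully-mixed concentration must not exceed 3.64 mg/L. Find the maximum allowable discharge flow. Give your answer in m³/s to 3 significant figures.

Mass balance at complete mixing: C_std·(Q_w + Q_r) = Q_w·C_e + Q_r·C_b.
Rearranging, Q_w = Q_r·(C_std − C_b)/(C_e − C_std) = 0.77·(3.64 − 0.21) / (16.5 − 3.64) = 0.2054 m³/s.

0.205 m³/s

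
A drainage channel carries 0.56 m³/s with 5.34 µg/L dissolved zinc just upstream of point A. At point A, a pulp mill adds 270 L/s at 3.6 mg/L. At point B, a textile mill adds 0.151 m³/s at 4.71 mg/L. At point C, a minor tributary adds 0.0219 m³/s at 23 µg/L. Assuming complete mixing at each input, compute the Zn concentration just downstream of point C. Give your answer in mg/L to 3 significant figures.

5.34 µg/L = 0.00534 mg/L.
270 L/s = 0.27 m³/s.
After input A: C = (0.56·0.00534 + 0.27·3.6) / 0.83 = 1.175 mg/L.
After input B: C = (0.83·1.175 + 0.151·4.71) / 0.981 = 1.719 mg/L.
23 µg/L = 0.023 mg/L.
After input C: C = (0.981·1.719 + 0.0219·0.023) / 1.003 = 1.682 mg/L.

1.68 mg/L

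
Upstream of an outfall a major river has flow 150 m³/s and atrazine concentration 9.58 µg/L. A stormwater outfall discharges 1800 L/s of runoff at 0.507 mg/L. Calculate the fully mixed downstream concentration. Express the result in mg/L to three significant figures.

0.0155 mg/L

1800 L/s = 1.8 m³/s.
9.58 µg/L = 0.00958 mg/L.
Flow-weighted mixing gives C = (1.8·0.507 + 150·0.00958) / (1.8 + 150) = 2.35/151.8 = 0.01548 mg/L.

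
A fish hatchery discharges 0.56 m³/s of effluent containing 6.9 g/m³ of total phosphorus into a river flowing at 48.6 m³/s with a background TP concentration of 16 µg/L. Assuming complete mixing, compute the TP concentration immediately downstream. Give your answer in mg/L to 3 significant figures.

0.0944 mg/L

16 µg/L = 0.016 mg/L.
By mass balance at complete mixing, C = (0.56·6.9 + 48.6·0.016) / (0.56 + 48.6) = 4.642/49.16 = 0.09442 mg/L.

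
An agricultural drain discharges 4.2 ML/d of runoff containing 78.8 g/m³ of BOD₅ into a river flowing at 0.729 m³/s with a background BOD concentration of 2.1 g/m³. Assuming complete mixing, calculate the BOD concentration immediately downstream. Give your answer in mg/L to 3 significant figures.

4.2 ML/d = 0.04861 m³/s.
Conservation of mass across the mixing zone: C = (0.04861·78.8 + 0.729·2.1) / (0.04861 + 0.729) = 5.361/0.7776 = 6.895 mg/L.

6.89 mg/L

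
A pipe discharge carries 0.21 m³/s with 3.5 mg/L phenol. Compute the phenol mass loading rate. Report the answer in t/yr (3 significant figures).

23.2 t/yr

Mass flux = Q·C = 0.21 m³/s × 3.5 g/m³ = 0.735 g/s.
= 0.735 g/s × 31.56 = 23.19 t/yr.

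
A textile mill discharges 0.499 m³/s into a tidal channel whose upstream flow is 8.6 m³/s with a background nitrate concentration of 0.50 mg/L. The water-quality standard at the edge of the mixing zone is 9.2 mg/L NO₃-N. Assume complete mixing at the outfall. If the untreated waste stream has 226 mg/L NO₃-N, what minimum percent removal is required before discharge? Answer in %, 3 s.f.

29.6 %

Mass balance: 9.2·9.099 = 0.499·Cₑ + 8.6·0.5.
Cₑ = (83.71 − 4.3) / 0.499 = 159.1 mg/L.
Required removal = 1 − 159.1/226 = 29.58 %.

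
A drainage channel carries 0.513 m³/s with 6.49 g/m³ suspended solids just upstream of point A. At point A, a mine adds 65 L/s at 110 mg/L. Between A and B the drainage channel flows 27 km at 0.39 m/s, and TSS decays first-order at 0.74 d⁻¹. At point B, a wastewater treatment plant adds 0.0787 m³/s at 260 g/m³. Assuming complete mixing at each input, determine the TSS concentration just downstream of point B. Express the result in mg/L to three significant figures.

65 L/s = 0.065 m³/s.
After input A: C = (0.513·6.49 + 0.065·110) / 0.578 = 18.13 mg/L.
Over the 27 km reach to input B (t = 6.923e+04 s = 0.8013 d), decay gives C = 18.13·exp(−0.74·0.8013) = 10.02 mg/L.
After input B: C = (0.578·10.02 + 0.0787·260) / 0.6567 = 39.98 mg/L.

40.0 mg/L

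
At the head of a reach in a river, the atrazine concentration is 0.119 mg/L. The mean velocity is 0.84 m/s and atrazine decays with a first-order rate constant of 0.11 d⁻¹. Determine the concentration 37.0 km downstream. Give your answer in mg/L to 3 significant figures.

Travel time t = 37.0 km / 0.84 m/s = 3.7e+04/0.84 = 4.405e+04 s = 0.5098 d.
First-order decay: C = 0.119·exp(−0.11·0.5098) = 0.119·0.9455 = 0.1125 mg/L.

0.113 mg/L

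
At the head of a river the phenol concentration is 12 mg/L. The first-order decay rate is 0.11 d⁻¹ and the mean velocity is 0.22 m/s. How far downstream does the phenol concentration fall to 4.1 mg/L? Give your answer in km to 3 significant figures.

186 km

From C = C₀·e^(−kt), t = ln(C₀/C)/k = ln(12/4.1)/0.11 = 1.074/0.11 = 9.763 d.
Distance = v·t = 0.22 m/s × 8.435e+05 s = 1.856e+05 m = 185.6 km.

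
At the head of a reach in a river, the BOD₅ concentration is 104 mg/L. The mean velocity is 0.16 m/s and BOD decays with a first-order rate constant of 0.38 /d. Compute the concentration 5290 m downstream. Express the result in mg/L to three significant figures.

Travel time t = 5290 m / 0.16 m/s = 5290/0.16 = 3.306e+04 s = 0.3827 d.
First-order decay: C = 104·exp(−0.38·0.3827) = 104·0.8647 = 89.93 mg/L.

89.9 mg/L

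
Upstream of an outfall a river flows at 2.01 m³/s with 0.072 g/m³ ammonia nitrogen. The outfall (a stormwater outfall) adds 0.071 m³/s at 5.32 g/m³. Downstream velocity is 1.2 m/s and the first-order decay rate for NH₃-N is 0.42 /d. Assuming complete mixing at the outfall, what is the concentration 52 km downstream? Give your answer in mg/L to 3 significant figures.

0.203 mg/L

After complete mixing, C₀ = (0.071·5.32 + 2.01·0.072) / 2.081 = 0.2511 mg/L.
Travel time t = 5.2e+04 m / 1.2 m/s = 4.333e+04 s = 0.5015 d.
C = 0.2511·exp(−0.42·0.5015) = 0.2511·0.8101 = 0.2034 mg/L.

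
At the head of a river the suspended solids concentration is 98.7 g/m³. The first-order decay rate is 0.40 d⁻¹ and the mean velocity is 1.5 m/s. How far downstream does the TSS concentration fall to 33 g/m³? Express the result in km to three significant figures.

355 km

From C = C₀·e^(−kt), t = ln(C₀/C)/k = ln(98.7/33)/0.40 = 1.096/0.40 = 2.739 d.
Distance = v·t = 1.5 m/s × 2.366e+05 s = 3.55e+05 m = 355 km.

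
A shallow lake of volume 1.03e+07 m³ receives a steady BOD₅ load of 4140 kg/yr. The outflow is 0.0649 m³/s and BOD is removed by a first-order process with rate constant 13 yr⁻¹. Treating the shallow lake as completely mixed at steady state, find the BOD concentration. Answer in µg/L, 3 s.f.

30.5 µg/L

Outflow Q = 0.0649 m³/s × 3.156e+07 s/yr = 2.048e+06 m³/yr.
Steady-state CSTR mass balance: W = Q·C + k·V·C, so C = W/(Q + kV).
Q + kV = 2.048e+06 + 13·1.03e+07 = 1.359e+08 m³/yr.
C = 4140/1.359e+08 = 3.045e-05 kg/m³ = 0.03045 mg/L = 30.45 µg/L.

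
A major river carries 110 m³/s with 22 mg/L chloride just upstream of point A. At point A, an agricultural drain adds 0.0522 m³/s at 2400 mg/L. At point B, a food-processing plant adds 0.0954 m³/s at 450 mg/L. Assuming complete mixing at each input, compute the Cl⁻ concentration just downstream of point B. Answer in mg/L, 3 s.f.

After input A: C = (110·22 + 0.0522·2400) / 110.1 = 23.13 mg/L.
After input B: C = (110.1·23.13 + 0.0954·450) / 110.1 = 23.5 mg/L.

23.5 mg/L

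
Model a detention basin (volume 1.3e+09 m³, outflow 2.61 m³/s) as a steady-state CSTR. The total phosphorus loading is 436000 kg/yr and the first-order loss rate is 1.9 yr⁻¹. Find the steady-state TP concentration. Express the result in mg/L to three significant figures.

0.171 mg/L

Outflow Q = 2.61 m³/s × 3.156e+07 s/yr = 8.237e+07 m³/yr.
Steady-state CSTR mass balance: W = Q·C + k·V·C, so C = W/(Q + kV).
Q + kV = 8.237e+07 + 1.9·1.3e+09 = 2.552e+09 m³/yr.
C = 436000/2.552e+09 = 0.0001708 kg/m³ = 0.1708 mg/L.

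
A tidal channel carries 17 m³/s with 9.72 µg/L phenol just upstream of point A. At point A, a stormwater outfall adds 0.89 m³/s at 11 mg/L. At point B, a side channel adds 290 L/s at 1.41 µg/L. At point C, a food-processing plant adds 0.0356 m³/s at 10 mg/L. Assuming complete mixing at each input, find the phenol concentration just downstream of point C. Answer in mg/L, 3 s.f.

0.566 mg/L

9.72 µg/L = 0.00972 mg/L.
After input A: C = (17·0.00972 + 0.89·11) / 17.89 = 0.5565 mg/L.
290 L/s = 0.29 m³/s.
1.41 µg/L = 0.00141 mg/L.
After input B: C = (17.89·0.5565 + 0.29·0.00141) / 18.18 = 0.5476 mg/L.
After input C: C = (18.18·0.5476 + 0.0356·10) / 18.22 = 0.5661 mg/L.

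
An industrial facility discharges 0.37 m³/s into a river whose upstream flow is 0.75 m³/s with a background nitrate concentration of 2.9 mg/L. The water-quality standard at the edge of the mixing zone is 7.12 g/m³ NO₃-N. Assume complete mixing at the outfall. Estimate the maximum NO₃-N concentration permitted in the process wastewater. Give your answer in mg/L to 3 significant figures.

Mass balance: 7.12·1.12 = 0.37·Cₑ + 0.75·2.9.
Cₑ = (7.974 − 2.175) / 0.37 = 15.67 mg/L.

15.7 mg/L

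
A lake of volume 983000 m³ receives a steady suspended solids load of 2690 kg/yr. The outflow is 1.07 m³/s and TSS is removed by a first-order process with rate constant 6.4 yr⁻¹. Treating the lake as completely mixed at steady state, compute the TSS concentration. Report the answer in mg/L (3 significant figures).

Outflow Q = 1.07 m³/s × 3.156e+07 s/yr = 3.377e+07 m³/yr.
Steady-state CSTR mass balance: W = Q·C + k·V·C, so C = W/(Q + kV).
Q + kV = 3.377e+07 + 6.4·983000 = 4.006e+07 m³/yr.
C = 2690/4.006e+07 = 6.715e-05 kg/m³ = 0.06715 mg/L.

0.0672 mg/L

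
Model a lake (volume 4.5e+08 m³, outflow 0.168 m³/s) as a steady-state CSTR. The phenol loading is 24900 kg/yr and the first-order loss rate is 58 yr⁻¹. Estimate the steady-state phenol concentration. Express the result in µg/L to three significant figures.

0.954 µg/L

Outflow Q = 0.168 m³/s × 3.156e+07 s/yr = 5.302e+06 m³/yr.
Steady-state CSTR mass balance: W = Q·C + k·V·C, so C = W/(Q + kV).
Q + kV = 5.302e+06 + 58·4.5e+08 = 2.611e+10 m³/yr.
C = 24900/2.611e+10 = 9.538e-07 kg/m³ = 0.0009538 mg/L = 0.9538 µg/L.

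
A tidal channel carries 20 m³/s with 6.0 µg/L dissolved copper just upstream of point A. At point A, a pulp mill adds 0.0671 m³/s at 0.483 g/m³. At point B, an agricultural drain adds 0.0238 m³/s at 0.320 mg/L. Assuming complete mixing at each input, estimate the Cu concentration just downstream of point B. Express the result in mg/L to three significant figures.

6.0 µg/L = 0.006 mg/L.
After input A: C = (20·0.006 + 0.0671·0.483) / 20.07 = 0.007595 mg/L.
After input B: C = (20.07·0.007595 + 0.0238·0.32) / 20.09 = 0.007965 mg/L.

0.00797 mg/L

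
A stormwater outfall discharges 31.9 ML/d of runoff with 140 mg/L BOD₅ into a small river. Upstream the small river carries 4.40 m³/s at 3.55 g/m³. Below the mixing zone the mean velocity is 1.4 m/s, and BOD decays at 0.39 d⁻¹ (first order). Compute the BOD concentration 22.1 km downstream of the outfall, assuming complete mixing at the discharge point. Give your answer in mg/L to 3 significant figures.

13.1 mg/L

31.9 ML/d = 0.3692 m³/s.
After complete mixing, C₀ = (0.3692·140 + 4.4·3.55) / 4.769 = 14.11 mg/L.
Travel time t = 2.21e+04 m / 1.4 m/s = 1.579e+04 s = 0.1827 d.
C = 14.11·exp(−0.39·0.1827) = 14.11·0.9312 = 13.14 mg/L.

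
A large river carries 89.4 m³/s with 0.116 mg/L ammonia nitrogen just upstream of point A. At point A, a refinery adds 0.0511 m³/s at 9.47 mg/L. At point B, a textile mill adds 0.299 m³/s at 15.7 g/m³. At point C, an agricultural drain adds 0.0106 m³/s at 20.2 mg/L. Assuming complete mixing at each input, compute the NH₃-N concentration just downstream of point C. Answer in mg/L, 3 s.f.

0.176 mg/L

After input A: C = (89.4·0.116 + 0.0511·9.47) / 89.45 = 0.1213 mg/L.
After input B: C = (89.45·0.1213 + 0.299·15.7) / 89.75 = 0.1732 mg/L.
After input C: C = (89.75·0.1732 + 0.0106·20.2) / 89.76 = 0.1756 mg/L.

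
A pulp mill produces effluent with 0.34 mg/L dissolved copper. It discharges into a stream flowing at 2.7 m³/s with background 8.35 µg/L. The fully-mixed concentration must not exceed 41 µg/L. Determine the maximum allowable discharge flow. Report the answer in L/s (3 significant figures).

295 L/s

8.35 µg/L = 0.00835 mg/L.
41 µg/L = 0.041 mg/L.
Mass balance at complete mixing: C_std·(Q_w + Q_r) = Q_w·C_e + Q_r·C_b.
Rearranging, Q_w = Q_r·(C_std − C_b)/(C_e − C_std) = 2.7·(0.041 − 0.00835) / (0.34 − 0.041) = 0.2948 m³/s.
= 294.8 L/s.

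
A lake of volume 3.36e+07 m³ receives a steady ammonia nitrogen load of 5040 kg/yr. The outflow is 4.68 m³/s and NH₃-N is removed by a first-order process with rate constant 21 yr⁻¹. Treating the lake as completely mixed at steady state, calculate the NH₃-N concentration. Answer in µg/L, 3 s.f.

Outflow Q = 4.68 m³/s × 3.156e+07 s/yr = 1.477e+08 m³/yr.
Steady-state CSTR mass balance: W = Q·C + k·V·C, so C = W/(Q + kV).
Q + kV = 1.477e+08 + 21·3.36e+07 = 8.533e+08 m³/yr.
C = 5040/8.533e+08 = 5.907e-06 kg/m³ = 0.005907 mg/L = 5.907 µg/L.

5.91 µg/L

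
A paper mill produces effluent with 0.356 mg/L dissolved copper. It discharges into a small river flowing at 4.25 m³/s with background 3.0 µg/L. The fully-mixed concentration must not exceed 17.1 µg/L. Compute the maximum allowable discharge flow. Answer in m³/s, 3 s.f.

3.0 µg/L = 0.003 mg/L.
17.1 µg/L = 0.0171 mg/L.
Mass balance at complete mixing: C_std·(Q_w + Q_r) = Q_w·C_e + Q_r·C_b.
Rearranging, Q_w = Q_r·(C_std − C_b)/(C_e − C_std) = 4.25·(0.0171 − 0.003) / (0.356 − 0.0171) = 0.1768 m³/s.

0.177 m³/s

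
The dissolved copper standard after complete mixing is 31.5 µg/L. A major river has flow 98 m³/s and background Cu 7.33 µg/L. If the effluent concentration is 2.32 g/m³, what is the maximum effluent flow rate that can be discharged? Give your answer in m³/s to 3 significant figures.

1.04 m³/s

7.33 µg/L = 0.00733 mg/L.
31.5 µg/L = 0.0315 mg/L.
Mass balance at complete mixing: C_std·(Q_w + Q_r) = Q_w·C_e + Q_r·C_b.
Rearranging, Q_w = Q_r·(C_std − C_b)/(C_e − C_std) = 98·(0.0315 − 0.00733) / (2.32 − 0.0315) = 1.035 m³/s.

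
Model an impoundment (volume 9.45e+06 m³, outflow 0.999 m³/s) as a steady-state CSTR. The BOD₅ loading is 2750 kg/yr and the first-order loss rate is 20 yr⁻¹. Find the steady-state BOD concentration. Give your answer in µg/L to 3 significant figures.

12.5 µg/L

Outflow Q = 0.999 m³/s × 3.156e+07 s/yr = 3.153e+07 m³/yr.
Steady-state CSTR mass balance: W = Q·C + k·V·C, so C = W/(Q + kV).
Q + kV = 3.153e+07 + 20·9.45e+06 = 2.205e+08 m³/yr.
C = 2750/2.205e+08 = 1.247e-05 kg/m³ = 0.01247 mg/L = 12.47 µg/L.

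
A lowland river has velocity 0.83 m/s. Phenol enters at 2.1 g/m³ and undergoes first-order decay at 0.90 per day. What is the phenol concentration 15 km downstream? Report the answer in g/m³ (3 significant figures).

Travel time t = 15 km / 0.83 m/s = 1.5e+04/0.83 = 1.807e+04 s = 0.2092 d.
First-order decay: C = 2.1·exp(−0.90·0.2092) = 2.1·0.8284 = 1.74 g/m³.

1.74 g/m³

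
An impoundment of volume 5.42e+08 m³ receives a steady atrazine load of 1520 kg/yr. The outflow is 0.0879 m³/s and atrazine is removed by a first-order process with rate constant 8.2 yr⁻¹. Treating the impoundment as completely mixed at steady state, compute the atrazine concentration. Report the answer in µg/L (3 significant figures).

Outflow Q = 0.0879 m³/s × 3.156e+07 s/yr = 2.774e+06 m³/yr.
Steady-state CSTR mass balance: W = Q·C + k·V·C, so C = W/(Q + kV).
Q + kV = 2.774e+06 + 8.2·5.42e+08 = 4.447e+09 m³/yr.
C = 1520/4.447e+09 = 3.418e-07 kg/m³ = 0.0003418 mg/L = 0.3418 µg/L.

0.342 µg/L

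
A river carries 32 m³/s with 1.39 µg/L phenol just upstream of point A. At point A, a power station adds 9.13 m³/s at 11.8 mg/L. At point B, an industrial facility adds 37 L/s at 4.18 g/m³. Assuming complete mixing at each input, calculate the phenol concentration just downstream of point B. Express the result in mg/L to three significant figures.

1.39 µg/L = 0.00139 mg/L.
After input A: C = (32·0.00139 + 9.13·11.8) / 41.13 = 2.62 mg/L.
37 L/s = 0.037 m³/s.
After input B: C = (41.13·2.62 + 0.037·4.18) / 41.17 = 2.622 mg/L.

2.62 mg/L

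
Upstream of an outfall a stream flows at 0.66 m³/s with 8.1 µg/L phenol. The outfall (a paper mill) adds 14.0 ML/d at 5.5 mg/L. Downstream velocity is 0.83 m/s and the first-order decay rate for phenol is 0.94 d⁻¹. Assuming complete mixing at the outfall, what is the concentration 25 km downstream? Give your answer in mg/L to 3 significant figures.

14.0 ML/d = 0.162 m³/s.
8.1 µg/L = 0.0081 mg/L.
After complete mixing, C₀ = (0.162·5.5 + 0.66·0.0081) / 0.822 = 1.091 mg/L.
Travel time t = 2.5e+04 m / 0.83 m/s = 3.012e+04 s = 0.3486 d.
C = 1.091·exp(−0.94·0.3486) = 1.091·0.7206 = 0.7859 mg/L.

0.786 mg/L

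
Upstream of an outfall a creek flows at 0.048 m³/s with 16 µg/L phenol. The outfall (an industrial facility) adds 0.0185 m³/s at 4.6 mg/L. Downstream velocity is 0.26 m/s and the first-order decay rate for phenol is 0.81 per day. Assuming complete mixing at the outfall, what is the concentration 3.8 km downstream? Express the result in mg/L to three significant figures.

1.13 mg/L

16 µg/L = 0.016 mg/L.
After complete mixing, C₀ = (0.0185·4.6 + 0.048·0.016) / 0.0665 = 1.291 mg/L.
Travel time t = 3800 m / 0.26 m/s = 1.462e+04 s = 0.1692 d.
C = 1.291·exp(−0.81·0.1692) = 1.291·0.872 = 1.126 mg/L.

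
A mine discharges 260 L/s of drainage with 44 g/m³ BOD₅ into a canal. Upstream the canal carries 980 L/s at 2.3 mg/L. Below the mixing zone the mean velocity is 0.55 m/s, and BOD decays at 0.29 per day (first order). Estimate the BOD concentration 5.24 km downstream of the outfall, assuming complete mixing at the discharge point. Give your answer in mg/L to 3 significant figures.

260 L/s = 0.26 m³/s.
980 L/s = 0.98 m³/s.
After complete mixing, C₀ = (0.26·44 + 0.98·2.3) / 1.24 = 11.04 mg/L.
Travel time t = 5240 m / 0.55 m/s = 9527 s = 0.1103 d.
C = 11.04·exp(−0.29·0.1103) = 11.04·0.9685 = 10.7 mg/L.

10.7 mg/L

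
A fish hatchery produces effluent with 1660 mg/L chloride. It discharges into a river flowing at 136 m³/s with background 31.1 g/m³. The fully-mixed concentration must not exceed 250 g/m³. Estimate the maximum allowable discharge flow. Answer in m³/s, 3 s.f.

Mass balance at complete mixing: C_std·(Q_w + Q_r) = Q_w·C_e + Q_r·C_b.
Rearranging, Q_w = Q_r·(C_std − C_b)/(C_e − C_std) = 136·(250 − 31.1) / (1660 − 250) = 21.11 m³/s.

21.1 m³/s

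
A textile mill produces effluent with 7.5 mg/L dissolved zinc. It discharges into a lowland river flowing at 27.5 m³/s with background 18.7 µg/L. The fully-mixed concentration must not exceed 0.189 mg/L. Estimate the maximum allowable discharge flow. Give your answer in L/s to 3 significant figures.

18.7 µg/L = 0.0187 mg/L.
Mass balance at complete mixing: C_std·(Q_w + Q_r) = Q_w·C_e + Q_r·C_b.
Rearranging, Q_w = Q_r·(C_std − C_b)/(C_e − C_std) = 27.5·(0.189 − 0.0187) / (7.5 − 0.189) = 0.6406 m³/s.
= 640.6 L/s.

641 L/s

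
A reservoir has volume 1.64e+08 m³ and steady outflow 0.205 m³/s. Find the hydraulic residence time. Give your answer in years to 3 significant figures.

Q = 0.205 m³/s × 3.156e+07 s/yr = 6.469e+06 m³/yr.
Hydraulic residence time τ = V/Q = 1.64e+08/6.469e+06 = 25.35 yr.

25.4 yr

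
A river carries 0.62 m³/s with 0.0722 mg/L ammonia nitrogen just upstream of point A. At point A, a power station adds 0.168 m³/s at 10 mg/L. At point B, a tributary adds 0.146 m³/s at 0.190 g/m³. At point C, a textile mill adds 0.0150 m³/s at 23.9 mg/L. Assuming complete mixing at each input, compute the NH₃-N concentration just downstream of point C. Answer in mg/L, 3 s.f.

After input A: C = (0.62·0.0722 + 0.168·10) / 0.788 = 2.189 mg/L.
After input B: C = (0.788·2.189 + 0.146·0.19) / 0.934 = 1.876 mg/L.
After input C: C = (0.934·1.876 + 0.015·23.9) / 0.949 = 2.224 mg/L.

2.22 mg/L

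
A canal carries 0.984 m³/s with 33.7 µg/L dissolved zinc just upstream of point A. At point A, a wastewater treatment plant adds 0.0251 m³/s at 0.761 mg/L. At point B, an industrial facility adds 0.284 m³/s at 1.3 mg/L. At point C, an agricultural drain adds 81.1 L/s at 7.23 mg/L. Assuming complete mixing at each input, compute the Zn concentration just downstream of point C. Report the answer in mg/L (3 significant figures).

33.7 µg/L = 0.0337 mg/L.
After input A: C = (0.984·0.0337 + 0.0251·0.761) / 1.009 = 0.05179 mg/L.
After input B: C = (1.009·0.05179 + 0.284·1.3) / 1.293 = 0.3259 mg/L.
81.1 L/s = 0.0811 m³/s.
After input C: C = (1.293·0.3259 + 0.0811·7.23) / 1.374 = 0.7334 mg/L.

0.733 mg/L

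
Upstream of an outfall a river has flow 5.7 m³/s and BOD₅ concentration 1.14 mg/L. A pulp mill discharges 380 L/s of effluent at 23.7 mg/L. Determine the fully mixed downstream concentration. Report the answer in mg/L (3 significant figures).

2.55 mg/L

380 L/s = 0.38 m³/s.
Flow-weighted mixing gives C = (0.38·23.7 + 5.7·1.14) / (0.38 + 5.7) = 15.5/6.08 = 2.55 mg/L.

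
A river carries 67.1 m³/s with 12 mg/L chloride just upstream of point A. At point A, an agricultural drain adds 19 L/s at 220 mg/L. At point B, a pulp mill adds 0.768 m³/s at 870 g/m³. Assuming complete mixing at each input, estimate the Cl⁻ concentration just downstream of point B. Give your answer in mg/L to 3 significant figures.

19 L/s = 0.019 m³/s.
After input A: C = (67.1·12 + 0.019·220) / 67.12 = 12.06 mg/L.
After input B: C = (67.12·12.06 + 0.768·870) / 67.89 = 21.76 mg/L.

21.8 mg/L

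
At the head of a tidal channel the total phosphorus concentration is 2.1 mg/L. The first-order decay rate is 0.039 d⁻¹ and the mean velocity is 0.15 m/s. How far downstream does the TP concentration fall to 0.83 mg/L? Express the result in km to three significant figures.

308 km

From C = C₀·e^(−kt), t = ln(C₀/C)/k = ln(2.1/0.83)/0.039 = 0.9283/0.039 = 23.8 d.
Distance = v·t = 0.15 m/s × 2.056e+06 s = 3.085e+05 m = 308.5 km.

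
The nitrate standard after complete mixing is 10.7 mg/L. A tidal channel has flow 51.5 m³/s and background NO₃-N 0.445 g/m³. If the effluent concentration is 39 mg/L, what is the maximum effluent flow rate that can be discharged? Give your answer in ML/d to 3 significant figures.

Mass balance at complete mixing: C_std·(Q_w + Q_r) = Q_w·C_e + Q_r·C_b.
Rearranging, Q_w = Q_r·(C_std − C_b)/(C_e − C_std) = 51.5·(10.7 − 0.445) / (39 − 10.7) = 18.66 m³/s.
= 1612 ML/d.

1610 ML/d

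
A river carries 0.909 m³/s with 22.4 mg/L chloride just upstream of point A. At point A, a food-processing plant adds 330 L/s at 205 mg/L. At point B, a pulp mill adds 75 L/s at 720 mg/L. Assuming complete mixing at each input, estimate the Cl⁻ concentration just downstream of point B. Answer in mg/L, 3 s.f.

330 L/s = 0.33 m³/s.
After input A: C = (0.909·22.4 + 0.33·205) / 1.239 = 71.03 mg/L.
75 L/s = 0.075 m³/s.
After input B: C = (1.239·71.03 + 0.075·720) / 1.314 = 108.1 mg/L.

108 mg/L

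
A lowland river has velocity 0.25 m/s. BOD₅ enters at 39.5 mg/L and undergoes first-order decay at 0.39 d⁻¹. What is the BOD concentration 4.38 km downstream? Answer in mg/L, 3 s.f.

Travel time t = 4.38 km / 0.25 m/s = 4380/0.25 = 1.752e+04 s = 0.2028 d.
First-order decay: C = 39.5·exp(−0.39·0.2028) = 39.5·0.924 = 36.5 mg/L.

36.5 mg/L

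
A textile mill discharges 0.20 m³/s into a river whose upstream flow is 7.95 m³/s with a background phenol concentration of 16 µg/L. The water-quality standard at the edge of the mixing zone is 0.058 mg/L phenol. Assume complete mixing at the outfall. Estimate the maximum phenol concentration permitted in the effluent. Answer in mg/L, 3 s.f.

1.73 mg/L

16 µg/L = 0.016 mg/L.
Mass balance: 0.058·8.15 = 0.2·Cₑ + 7.95·0.016.
Cₑ = (0.4727 − 0.1272) / 0.2 = 1.728 mg/L.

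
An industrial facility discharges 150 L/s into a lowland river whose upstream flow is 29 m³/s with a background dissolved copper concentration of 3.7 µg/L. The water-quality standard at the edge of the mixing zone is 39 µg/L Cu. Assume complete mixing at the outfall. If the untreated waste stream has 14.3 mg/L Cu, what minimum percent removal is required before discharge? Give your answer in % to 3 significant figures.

150 L/s = 0.15 m³/s.
3.7 µg/L = 0.0037 mg/L.
39 µg/L = 0.039 mg/L.
Mass balance: 0.039·29.15 = 0.15·Cₑ + 29·0.0037.
Cₑ = (1.137 − 0.1073) / 0.15 = 6.864 mg/L.
Required removal = 1 − 6.864/14.3 = 52 %.

52.0 %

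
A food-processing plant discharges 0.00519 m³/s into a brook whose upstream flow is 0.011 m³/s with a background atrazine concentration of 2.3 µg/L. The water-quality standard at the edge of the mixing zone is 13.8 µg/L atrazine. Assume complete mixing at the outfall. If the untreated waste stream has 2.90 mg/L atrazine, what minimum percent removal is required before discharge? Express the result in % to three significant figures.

98.7 %

2.3 µg/L = 0.0023 mg/L.
13.8 µg/L = 0.0138 mg/L.
Mass balance: 0.0138·0.01619 = 0.00519·Cₑ + 0.011·0.0023.
Cₑ = (0.0002234 − 2.53e-05) / 0.00519 = 0.03817 mg/L.
Required removal = 1 − 0.03817/2.90 = 98.68 %.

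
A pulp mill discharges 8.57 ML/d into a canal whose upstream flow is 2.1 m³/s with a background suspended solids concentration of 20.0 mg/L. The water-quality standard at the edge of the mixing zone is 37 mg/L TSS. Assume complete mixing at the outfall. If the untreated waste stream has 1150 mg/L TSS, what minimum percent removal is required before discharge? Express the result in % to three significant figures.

8.57 ML/d = 0.09919 m³/s.
Mass balance: 37·2.199 = 0.09919·Cₑ + 2.1·20.
Cₑ = (81.37 − 42) / 0.09919 = 396.9 mg/L.
Required removal = 1 − 396.9/1150 = 65.49 %.

65.5 %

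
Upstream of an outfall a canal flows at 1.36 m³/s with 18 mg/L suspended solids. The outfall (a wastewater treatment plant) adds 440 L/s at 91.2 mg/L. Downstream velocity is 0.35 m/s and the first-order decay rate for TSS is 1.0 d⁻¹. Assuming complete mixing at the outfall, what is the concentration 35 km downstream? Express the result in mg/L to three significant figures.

440 L/s = 0.44 m³/s.
After complete mixing, C₀ = (0.44·91.2 + 1.36·18) / 1.8 = 35.89 mg/L.
Travel time t = 3.5e+04 m / 0.35 m/s = 1e+05 s = 1.157 d.
C = 35.89·exp(−1.0·1.157) = 35.89·0.3143 = 11.28 mg/L.

11.3 mg/L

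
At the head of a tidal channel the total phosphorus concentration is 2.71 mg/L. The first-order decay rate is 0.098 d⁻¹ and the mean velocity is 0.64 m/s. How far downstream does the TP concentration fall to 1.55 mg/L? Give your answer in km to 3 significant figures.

315 km

From C = C₀·e^(−kt), t = ln(C₀/C)/k = ln(2.71/1.55)/0.098 = 0.5587/0.098 = 5.701 d.
Distance = v·t = 0.64 m/s × 4.926e+05 s = 3.152e+05 m = 315.2 km.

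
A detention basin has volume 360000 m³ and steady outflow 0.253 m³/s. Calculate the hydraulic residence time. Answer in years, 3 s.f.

Q = 0.253 m³/s × 3.156e+07 s/yr = 7.984e+06 m³/yr.
Hydraulic residence time τ = V/Q = 360000/7.984e+06 = 0.04509 yr.

0.0451 yr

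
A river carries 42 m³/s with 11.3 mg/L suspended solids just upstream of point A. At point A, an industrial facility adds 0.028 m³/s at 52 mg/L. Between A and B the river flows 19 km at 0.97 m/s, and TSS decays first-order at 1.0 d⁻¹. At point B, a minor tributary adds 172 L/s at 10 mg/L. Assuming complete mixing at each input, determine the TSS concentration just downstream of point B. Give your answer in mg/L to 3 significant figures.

After input A: C = (42·11.3 + 0.028·52) / 42.03 = 11.33 mg/L.
Over the 19 km reach to input B (t = 1.959e+04 s = 0.2267 d), decay gives C = 11.33·exp(−1.0·0.2267) = 9.029 mg/L.
172 L/s = 0.172 m³/s.
After input B: C = (42.03·9.029 + 0.172·10) / 42.2 = 9.033 mg/L.

9.03 mg/L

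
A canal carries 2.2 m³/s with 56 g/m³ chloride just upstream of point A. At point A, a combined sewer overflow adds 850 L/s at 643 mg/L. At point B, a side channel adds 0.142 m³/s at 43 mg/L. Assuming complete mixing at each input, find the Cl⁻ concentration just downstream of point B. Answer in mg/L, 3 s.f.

850 L/s = 0.85 m³/s.
After input A: C = (2.2·56 + 0.85·643) / 3.05 = 219.6 mg/L.
After input B: C = (3.05·219.6 + 0.142·43) / 3.192 = 211.7 mg/L.

212 mg/L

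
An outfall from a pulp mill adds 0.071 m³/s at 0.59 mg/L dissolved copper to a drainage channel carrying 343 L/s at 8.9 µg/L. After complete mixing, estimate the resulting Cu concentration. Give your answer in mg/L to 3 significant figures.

0.109 mg/L

343 L/s = 0.343 m³/s.
8.9 µg/L = 0.0089 mg/L.
Conservation of mass across the mixing zone: C = (0.071·0.59 + 0.343·0.0089) / (0.071 + 0.343) = 0.04494/0.414 = 0.1086 mg/L.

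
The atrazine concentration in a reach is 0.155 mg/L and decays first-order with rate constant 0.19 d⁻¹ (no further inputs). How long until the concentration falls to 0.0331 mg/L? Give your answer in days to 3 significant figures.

8.13 d

t = ln(C₀/C)/k = ln(0.155/0.0331)/0.19 = 1.544/0.19 = 8.126 d.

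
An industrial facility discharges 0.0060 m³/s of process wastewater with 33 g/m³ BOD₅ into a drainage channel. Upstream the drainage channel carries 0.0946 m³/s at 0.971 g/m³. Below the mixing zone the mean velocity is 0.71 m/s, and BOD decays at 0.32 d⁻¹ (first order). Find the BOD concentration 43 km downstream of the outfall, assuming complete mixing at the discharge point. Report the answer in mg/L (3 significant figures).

After complete mixing, C₀ = (0.006·33 + 0.0946·0.971) / 0.1006 = 2.881 mg/L.
Travel time t = 4.3e+04 m / 0.71 m/s = 6.056e+04 s = 0.701 d.
C = 2.881·exp(−0.32·0.701) = 2.881·0.7991 = 2.302 mg/L.

2.30 mg/L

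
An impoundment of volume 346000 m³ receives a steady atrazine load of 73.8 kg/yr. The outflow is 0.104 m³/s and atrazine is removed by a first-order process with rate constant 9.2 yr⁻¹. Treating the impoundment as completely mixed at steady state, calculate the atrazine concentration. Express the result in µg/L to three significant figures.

11.4 µg/L

Outflow Q = 0.104 m³/s × 3.156e+07 s/yr = 3.282e+06 m³/yr.
Steady-state CSTR mass balance: W = Q·C + k·V·C, so C = W/(Q + kV).
Q + kV = 3.282e+06 + 9.2·346000 = 6.465e+06 m³/yr.
C = 73.8/6.465e+06 = 1.141e-05 kg/m³ = 0.01141 mg/L = 11.41 µg/L.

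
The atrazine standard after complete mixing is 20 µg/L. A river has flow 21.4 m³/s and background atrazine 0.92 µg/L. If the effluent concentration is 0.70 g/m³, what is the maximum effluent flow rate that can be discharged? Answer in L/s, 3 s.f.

600 L/s

0.92 µg/L = 0.00092 mg/L.
20 µg/L = 0.02 mg/L.
Mass balance at complete mixing: C_std·(Q_w + Q_r) = Q_w·C_e + Q_r·C_b.
Rearranging, Q_w = Q_r·(C_std − C_b)/(C_e − C_std) = 21.4·(0.02 − 0.00092) / (0.7 − 0.02) = 0.6005 m³/s.
= 600.5 L/s.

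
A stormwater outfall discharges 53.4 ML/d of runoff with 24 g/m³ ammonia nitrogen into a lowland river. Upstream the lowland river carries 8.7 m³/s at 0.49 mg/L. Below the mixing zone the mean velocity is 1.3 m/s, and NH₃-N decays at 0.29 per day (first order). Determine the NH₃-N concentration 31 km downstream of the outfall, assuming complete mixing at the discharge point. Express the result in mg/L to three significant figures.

53.4 ML/d = 0.6181 m³/s.
After complete mixing, C₀ = (0.6181·24 + 8.7·0.49) / 9.318 = 2.049 mg/L.
Travel time t = 3.1e+04 m / 1.3 m/s = 2.385e+04 s = 0.276 d.
C = 2.049·exp(−0.29·0.276) = 2.049·0.9231 = 1.892 mg/L.

1.89 mg/L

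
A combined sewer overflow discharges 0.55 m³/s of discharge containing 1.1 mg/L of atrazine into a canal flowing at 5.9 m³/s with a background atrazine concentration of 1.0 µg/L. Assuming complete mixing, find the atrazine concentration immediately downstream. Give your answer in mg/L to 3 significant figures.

1.0 µg/L = 0.001 mg/L.
By mass balance at complete mixing, C = (0.55·1.1 + 5.9·0.001) / (0.55 + 5.9) = 0.6109/6.45 = 0.09471 mg/L.

0.0947 mg/L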